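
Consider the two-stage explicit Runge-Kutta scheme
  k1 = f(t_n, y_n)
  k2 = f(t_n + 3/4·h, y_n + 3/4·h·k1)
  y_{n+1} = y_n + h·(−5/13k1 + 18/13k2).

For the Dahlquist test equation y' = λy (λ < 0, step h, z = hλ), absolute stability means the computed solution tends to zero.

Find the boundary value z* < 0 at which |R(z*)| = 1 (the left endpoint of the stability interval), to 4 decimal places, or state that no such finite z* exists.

On y'=λy, z=hλ:
  k1=λy_n ⇒ h·k1=z·y_n;  k2=λ(1+3/4z)y_n ⇒ h·k2=z(1+3/4z)y_n
  y_{n+1}/y_n = 1 − 5/13z + 18/13z(1+3/4z) = 1 + z + 27/26z²
  so R(z) = 1 + z + 27/26z².

Solve |R(x)|<1 on ℝ⁻.
x=-1.8: |R|=2.5646
R=1: x+27/26x²=0 ⇒ x=−26/27=-0.9630; min R=1−1/(4·27/26)=0.7593>−1
Confirm numerically:
  x=-0.766: |R|=0.84332 <1
  x=-0.614: |R|=0.77750 <1
  x=-0.525: |R|=0.76123 <1
  x=-0.405: |R|=0.76533 <1
  x=-1.467: |R|=1.76786 >1
  x=-1.464: |R|=1.76173 >1
  x=-1.019: |R|=1.05930 >1
Stable set (-0.9630, 0).

z* = -0.9630.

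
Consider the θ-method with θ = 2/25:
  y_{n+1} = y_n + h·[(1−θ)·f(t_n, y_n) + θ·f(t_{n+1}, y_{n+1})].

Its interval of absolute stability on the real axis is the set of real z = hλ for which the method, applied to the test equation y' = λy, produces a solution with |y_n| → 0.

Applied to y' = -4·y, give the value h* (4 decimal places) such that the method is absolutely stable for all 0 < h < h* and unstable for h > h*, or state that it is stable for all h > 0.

Test eqn y'=λy, z=hλ:
  y_{n+1} = y_n + z·[23/25·y_n + 2/25·y_{n+1}] ⇒ (1 − 2/25z)y_{n+1} = (1 + 23/25z)y_n
  ⇒ R(z) = (1 + 23/25z)/(1 − 2/25z).

Need |R(x)|<1, x<0.
x=-1.19: |R|=0.0866
R=−1: 1+23/25x = −1+2/25x ⇒ -21/25x=2 ⇒ x=2/(-21/25)=-2.3810
Confirm numerically:
  x=-1.725: |R|=0.51582 <1
  x=-1.593: |R|=0.41294 <1
  x=-1.576: |R|=0.39955 <1
  x=-1.483: |R|=0.32572 <1
  x=-2.805: |R|=1.29092 >1
  x=-2.555: |R|=1.12139 >1
  x=-2.434: |R|=1.03730 >1
Interval (-2.3810, 0).

(-2.3810,0); λ=-4 ⇒ h* = (50/21)/4 = 0.5952.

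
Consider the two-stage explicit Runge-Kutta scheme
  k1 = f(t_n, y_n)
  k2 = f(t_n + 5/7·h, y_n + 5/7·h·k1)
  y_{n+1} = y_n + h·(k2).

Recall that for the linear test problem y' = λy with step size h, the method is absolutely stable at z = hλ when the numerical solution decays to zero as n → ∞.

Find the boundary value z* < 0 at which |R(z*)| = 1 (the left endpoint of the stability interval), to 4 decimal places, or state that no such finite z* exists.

left endpoint -1.4000.

Test eqn y'=λy, z=hλ:
  k1=λy_n ⇒ h·k1=z·y_n;  k2=λ(1+5/7z)y_n ⇒ h·k2=z(1+5/7z)y_n
  y_{n+1}/y_n = 1 + z(1+5/7z) = 1 + z + 5/7z²
  Hence R(z) = 1 + z + 5/7z².

Solve |R(x)|<1 on ℝ⁻.
x=-1.31: |R|=0.9158
R=1: x+5/7x²=0 ⇒ x=−7/5=-1.4000; min R=1−1/(4·5/7)=0.6500>−1
Confirm numerically:
  x=-1.345: |R|=0.94716 <1
  x=-0.724: |R|=0.65041 <1
  x=-0.700: |R|=0.65000 <1
  x=-0.619: |R|=0.65469 <1
  x=-1.867: |R|=1.62278 >1
  x=-1.667: |R|=1.31792 >1
  x=-1.554: |R|=1.17094 >1
So |R|<1 on (-1.4000, 0).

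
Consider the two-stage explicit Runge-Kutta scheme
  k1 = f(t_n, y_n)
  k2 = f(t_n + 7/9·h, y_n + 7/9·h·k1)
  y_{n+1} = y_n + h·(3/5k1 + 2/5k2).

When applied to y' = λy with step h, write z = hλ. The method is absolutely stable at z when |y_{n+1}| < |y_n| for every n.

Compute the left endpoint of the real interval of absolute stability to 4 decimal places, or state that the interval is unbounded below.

left endpoint -3.2143.

Test eqn y'=λy, z=hλ:
  k1=λy_n ⇒ h·k1=z·y_n;  k2=λ(1+7/9z)y_n ⇒ h·k2=z(1+7/9z)y_n
  y_{n+1}/y_n = 1 + 3/5z + 2/5z(1+7/9z) = 1 + z + 14/45z²
  Hence R(z) = 1 + z + 14/45z².

Need |R(x)|<1, x<0.
x=-1.4: |R|=0.2098
R=1: x+14/45x²=0 ⇒ x=−45/14=-3.2143; min R=1−1/(4·14/45)=0.1964>−1
Confirm numerically:
  x=-2.776: |R|=0.62148 <1
  x=-1.578: |R|=0.19669 <1
  x=-1.573: |R|=0.19679 <1
  x=-3.751: |R|=1.62633 >1
  x=-3.350: |R|=1.14144 >1
  x=-3.299: |R|=1.08695 >1
Interval (-3.2143, 0).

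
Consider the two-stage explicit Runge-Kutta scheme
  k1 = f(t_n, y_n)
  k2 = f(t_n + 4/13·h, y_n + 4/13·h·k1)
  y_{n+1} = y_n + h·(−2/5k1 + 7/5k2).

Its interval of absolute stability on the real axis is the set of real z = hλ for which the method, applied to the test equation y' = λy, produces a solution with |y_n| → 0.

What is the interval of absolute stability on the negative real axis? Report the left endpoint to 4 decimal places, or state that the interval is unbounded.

(-2.3214, 0).

With y'=λy (z=hλ):
  k1=λy_n ⇒ h·k1=z·y_n;  k2=λ(1+4/13z)y_n ⇒ h·k2=z(1+4/13z)y_n
  y_{n+1}/y_n = 1 − 2/5z + 7/5z(1+4/13z) = 1 + z + 28/65z²
  ⇒ R(z) = 1 + z + 28/65z².

Find x<0 with |R(x)|<1.
x=-1.3: |R|=0.4280
R=1: x+28/65x²=0 ⇒ x=−65/28=-2.3214; min R=1−1/(4·28/65)=0.4196>−1
Confirm numerically:
  x=-2.051: |R|=0.76107 <1
  x=-1.053: |R|=0.42464 <1
  x=-1.023: |R|=0.42781 <1
  x=-2.663: |R|=1.39183 >1
  x=-2.579: |R|=1.28615 >1
  x=-2.423: |R|=1.10602 >1
So |R|<1 on (-2.3214, 0).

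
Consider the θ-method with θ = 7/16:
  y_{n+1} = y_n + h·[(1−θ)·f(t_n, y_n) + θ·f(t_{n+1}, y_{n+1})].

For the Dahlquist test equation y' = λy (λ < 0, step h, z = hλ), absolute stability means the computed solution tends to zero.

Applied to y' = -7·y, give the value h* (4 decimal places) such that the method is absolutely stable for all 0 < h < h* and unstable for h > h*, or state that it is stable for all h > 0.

With y'=λy (z=hλ):
  y_{n+1} = y_n + z·[9/16·y_n + 7/16·y_{n+1}] ⇒ (1 − 7/16z)y_{n+1} = (1 + 9/16z)y_n
  Hence R(z) = (1 + 9/16z)/(1 − 7/16z).

Need |R(x)|<1, x<0.
x=-1.64: |R|=0.0451
R=−1: 1+9/16x = −1+7/16x ⇒ -1/8x=2 ⇒ x=2/(-1/8)=-16.0000
Confirm numerically:
  x=-13.530: |R|=0.95538 <1
  x=-11.236: |R|=0.89934 <1
  x=-11.181: |R|=0.89776 <1
  x=-8.203: |R|=0.78761 <1
  x=-16.383: |R|=1.00586 >1
  x=-16.289: |R|=1.00445 >1
So |R|<1 on (-16.0000, 0).

(-16.0000,0); λ=-7 ⇒ h* = (16)/7 = 2.2857.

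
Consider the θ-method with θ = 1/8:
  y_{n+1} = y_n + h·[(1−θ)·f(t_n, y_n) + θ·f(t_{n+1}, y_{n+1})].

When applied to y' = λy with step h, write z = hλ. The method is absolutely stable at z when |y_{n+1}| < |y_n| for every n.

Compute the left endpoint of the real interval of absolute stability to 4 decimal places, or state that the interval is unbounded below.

Set f=λy, z=hλ:
  y_{n+1} = y_n + z·[7/8·y_n + 1/8·y_{n+1}] ⇒ (1 − 1/8z)y_{n+1} = (1 + 7/8z)y_n
  so R(z) = (1 + 7/8z)/(1 − 1/8z).

Need |R(x)|<1, x<0.
x=-1.26: |R|=0.0886
R=−1: 1+7/8x = −1+1/8x ⇒ -3/4x=2 ⇒ x=2/(-3/4)=-2.6667
Confirm numerically:
  x=-2.474: |R|=0.88963 <1
  x=-1.577: |R|=0.31732 <1
  x=-1.091: |R|=0.03993 <1
  x=-2.931: |R|=1.14509 >1
  x=-2.880: |R|=1.11765 >1
So |R|<1 on (-2.6667, 0).

z* = -2.6667.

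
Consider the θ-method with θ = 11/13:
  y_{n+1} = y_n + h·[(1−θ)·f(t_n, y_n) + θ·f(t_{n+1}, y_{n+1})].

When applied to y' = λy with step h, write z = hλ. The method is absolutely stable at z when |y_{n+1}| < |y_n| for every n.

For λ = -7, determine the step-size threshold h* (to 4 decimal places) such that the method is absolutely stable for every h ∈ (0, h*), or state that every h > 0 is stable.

unbounded; (−∞, 0). Any h>0 works for λ=-7.

On y'=λy, z=hλ:
  y_{n+1} = y_n + z·[2/13·y_n + 11/13·y_{n+1}] ⇒ (1 − 11/13z)y_{n+1} = (1 + 2/13z)y_n
  R(z) = (1 + 2/13z)/(1 − 11/13z).

Boundary: |R(x)|=1, x<0.
x=-1.53: |R|=0.3332
x=-2: |R|=0.2571
x=-10: |R|=0.0569
x=-100: |R|=0.1680
θ=11/13≥1/2 ⇒ |1+2/13x|<|1−11/13x| ∀x<0 ⇒ interval (−∞,0).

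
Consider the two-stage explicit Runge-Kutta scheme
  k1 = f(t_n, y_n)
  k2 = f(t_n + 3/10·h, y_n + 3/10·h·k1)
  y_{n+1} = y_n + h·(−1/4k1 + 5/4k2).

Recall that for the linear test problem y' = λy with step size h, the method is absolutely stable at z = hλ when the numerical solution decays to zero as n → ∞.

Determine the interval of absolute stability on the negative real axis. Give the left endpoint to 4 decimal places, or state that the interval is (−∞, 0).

z∈(-2.6667,0).

On y'=λy, z=hλ:
  k1=λy_n ⇒ h·k1=z·y_n;  k2=λ(1+3/10z)y_n ⇒ h·k2=z(1+3/10z)y_n
  y_{n+1}/y_n = 1 − 1/4z + 5/4z(1+3/10z) = 1 + z + 3/8z²
  ⇒ R(z) = 1 + z + 3/8z².

Boundary: |R(x)|=1, x<0.
x=-1.67: |R|=0.3758
R=1: x+3/8x²=0 ⇒ x=−8/3=-2.6667; min R=1−1/(4·3/8)=0.3333>−1
Confirm numerically:
  x=-2.304: |R|=0.68666 <1
  x=-1.977: |R|=0.48870 <1
  x=-1.477: |R|=0.34107 <1
  x=-2.908: |R|=1.26317 >1
  x=-2.809: |R|=1.14993 >1
So |R|<1 on (-2.6667, 0).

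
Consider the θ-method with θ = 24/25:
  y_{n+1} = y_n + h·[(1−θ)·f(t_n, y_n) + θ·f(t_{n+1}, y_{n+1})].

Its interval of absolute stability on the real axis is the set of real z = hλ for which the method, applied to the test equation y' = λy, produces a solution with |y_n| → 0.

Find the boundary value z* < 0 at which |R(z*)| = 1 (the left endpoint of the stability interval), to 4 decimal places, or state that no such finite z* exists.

With y'=λy (z=hλ):
  y_{n+1} = y_n + z·[1/25·y_n + 24/25·y_{n+1}] ⇒ (1 − 24/25z)y_{n+1} = (1 + 1/25z)y_n
  R(z) = (1 + 1/25z)/(1 − 24/25z).

Need |R(x)|<1, x<0.
x=-0.78: |R|=0.5540
x=-2: |R|=0.3151
x=-10: |R|=0.0566
x=-100: |R|=0.0309
θ=24/25≥1/2 ⇒ |1+1/25x|<|1−24/25x| ∀x<0 ⇒ unbounded interval.

(−∞, 0) — no finite endpoint.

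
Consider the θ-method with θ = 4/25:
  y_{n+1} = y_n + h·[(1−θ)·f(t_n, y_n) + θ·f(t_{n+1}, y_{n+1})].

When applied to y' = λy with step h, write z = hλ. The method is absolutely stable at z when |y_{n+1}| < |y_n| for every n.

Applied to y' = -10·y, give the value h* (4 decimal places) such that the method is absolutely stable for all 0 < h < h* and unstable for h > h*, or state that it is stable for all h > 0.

(-2.9412,0); λ=-10 ⇒ h* = (50/17)/10 = 0.2941.

With y'=λy (z=hλ):
  y_{n+1} = y_n + z·[21/25·y_n + 4/25·y_{n+1}] ⇒ (1 − 4/25z)y_{n+1} = (1 + 21/25z)y_n
  Hence R(z) = (1 + 21/25z)/(1 − 4/25z).

Solve |R(x)|<1 on ℝ⁻.
x=-0.77: |R|=0.3145
R=−1: 1+21/25x = −1+4/25x ⇒ -17/25x=2 ⇒ x=2/(-17/25)=-2.9412
Confirm numerically:
  x=-1.988: |R|=0.50825 <1
  x=-1.909: |R|=0.46234 <1
  x=-1.432: |R|=0.16506 <1
  x=-1.240: |R|=0.03471 <1
  x=-3.393: |R|=1.19913 >1
  x=-3.344: |R|=1.17844 >1
Stable set (-2.9412, 0).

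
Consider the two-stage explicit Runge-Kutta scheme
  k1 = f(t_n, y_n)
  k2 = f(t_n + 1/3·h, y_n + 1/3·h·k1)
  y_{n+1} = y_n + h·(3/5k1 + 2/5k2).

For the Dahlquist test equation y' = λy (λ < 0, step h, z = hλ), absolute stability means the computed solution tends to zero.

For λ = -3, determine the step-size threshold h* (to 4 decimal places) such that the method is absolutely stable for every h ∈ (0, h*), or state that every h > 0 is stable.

(-7.5000,0); λ=-3 ⇒ h* = (15/2)/3 = 2.5000.

On y'=λy, z=hλ:
  k1=λy_n ⇒ h·k1=z·y_n;  k2=λ(1+1/3z)y_n ⇒ h·k2=z(1+1/3z)y_n
  y_{n+1}/y_n = 1 + 3/5z + 2/5z(1+1/3z) = 1 + z + 2/15z²
  Hence R(z) = 1 + z + 2/15z².

Boundary: |R(x)|=1, x<0.
x=-0.83: |R|=0.2619
R=1: x+2/15x²=0 ⇒ x=−15/2=-7.5000; min R=1−1/(4·2/15)=-0.8750>−1
Confirm numerically:
  x=-7.154: |R|=0.66996 <1
  x=-5.242: |R|=0.57819 <1
  x=-3.648: |R|=0.87361 <1
  x=-8.033: |R|=1.57088 >1
  x=-8.029: |R|=1.56631 >1
  x=-7.941: |R|=1.46693 >1
Interval (-7.5000, 0).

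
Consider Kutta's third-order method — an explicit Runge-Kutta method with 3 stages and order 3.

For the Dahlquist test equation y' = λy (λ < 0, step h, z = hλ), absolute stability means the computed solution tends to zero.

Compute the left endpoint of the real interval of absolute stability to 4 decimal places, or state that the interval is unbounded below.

Test eqn y'=λy, z=hλ:
  order 3, 3-stage ⇒ R(z)=1+z+z^2/2+z^3/6
  (e.g. R(-1.37)=0.13989, |R|=0.13989)

Need |R(x)|<1, x<0.
x=-1.37: |R|=0.1399
|R(-2.72)|=1.3747 |R(-2.31)|=0.6963 |R(-1.13)|=0.2680
Bisect:
  x_lo=-3.3881 |R|=3.1305  x_hi=-0.0823 |R|=0.9210
  mid=-1.73519 |R|=0.10049 →hi
  mid=-2.56162 |R|=1.08219 →lo
  mid=-2.14841 |R|=0.49330 →hi
  mid=-2.35502 |R|=0.75883 →hi
  mid=-2.45832 |R|=0.91273 →hi
  mid=-2.50997 |R|=0.99545 →hi
  mid=-2.53580 |R|=1.03831 →lo
  ...
  [-2.51280,-2.51260] ⇒ x*=-2.5127
Interval (-2.5127, 0).

left endpoint -2.5127.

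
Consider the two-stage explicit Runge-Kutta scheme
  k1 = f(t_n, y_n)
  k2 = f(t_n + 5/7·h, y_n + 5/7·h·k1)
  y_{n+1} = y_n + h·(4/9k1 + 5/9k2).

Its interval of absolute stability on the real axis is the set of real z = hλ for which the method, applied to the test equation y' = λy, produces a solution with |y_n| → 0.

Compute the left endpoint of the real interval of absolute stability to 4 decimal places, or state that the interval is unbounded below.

Set f=λy, z=hλ:
  k1=λy_n ⇒ h·k1=z·y_n;  k2=λ(1+5/7z)y_n ⇒ h·k2=z(1+5/7z)y_n
  y_{n+1}/y_n = 1 + 4/9z + 5/9z(1+5/7z) = 1 + z + 25/63z²
  so R(z) = 1 + z + 25/63z².

Find x<0 with |R(x)|<1.
x=-1.22: |R|=0.3706
R=1: x+25/63x²=0 ⇒ x=−63/25=-2.5200; min R=1−1/(4·25/63)=0.3700>−1
Confirm numerically:
  x=-1.968: |R|=0.56891 <1
  x=-1.839: |R|=0.50303 <1
  x=-1.038: |R|=0.38956 <1
  x=-2.764: |R|=1.26763 >1
  x=-2.682: |R|=1.17241 >1
So |R|<1 on (-2.5200, 0).

z* = -2.5200.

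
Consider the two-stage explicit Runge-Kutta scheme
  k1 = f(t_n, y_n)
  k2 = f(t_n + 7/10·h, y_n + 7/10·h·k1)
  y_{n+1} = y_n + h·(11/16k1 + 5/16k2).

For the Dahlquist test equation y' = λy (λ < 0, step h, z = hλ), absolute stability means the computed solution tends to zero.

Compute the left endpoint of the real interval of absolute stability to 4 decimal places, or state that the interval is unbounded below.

Test eqn y'=λy, z=hλ:
  k1=λy_n ⇒ h·k1=z·y_n;  k2=λ(1+7/10z)y_n ⇒ h·k2=z(1+7/10z)y_n
  y_{n+1}/y_n = 1 + 11/16z + 5/16z(1+7/10z) = 1 + z + 7/32z²
  Hence R(z) = 1 + z + 7/32z².

Solve |R(x)|<1 on ℝ⁻.
x=-1.64: |R|=0.0517
R=1: x+7/32x²=0 ⇒ x=−32/7=-4.5714; min R=1−1/(4·7/32)=-0.1429>−1
Confirm numerically:
  x=-3.894: |R|=0.42296 <1
  x=-3.324: |R|=0.09296 <1
  x=-2.475: |R|=0.13502 <1
  x=-2.208: |R|=0.14154 <1
  x=-4.769: |R|=1.20611 >1
  x=-4.664: |R|=1.09445 >1
Stable set (-4.5714, 0).

z* = -4.5714.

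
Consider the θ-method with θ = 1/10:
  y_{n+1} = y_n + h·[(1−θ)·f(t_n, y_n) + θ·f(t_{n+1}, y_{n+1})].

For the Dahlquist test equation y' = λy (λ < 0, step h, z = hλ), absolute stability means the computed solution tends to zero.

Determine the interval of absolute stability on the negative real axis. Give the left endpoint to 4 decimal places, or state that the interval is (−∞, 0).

Set f=λy, z=hλ:
  y_{n+1} = y_n + z·[9/10·y_n + 1/10·y_{n+1}] ⇒ (1 − 1/10z)y_{n+1} = (1 + 9/10z)y_n
  ⇒ R(z) = (1 + 9/10z)/(1 − 1/10z).

Solve |R(x)|<1 on ℝ⁻.
x=-0.62: |R|=0.4162
R=−1: 1+9/10x = −1+1/10x ⇒ -4/5x=2 ⇒ x=2/(-4/5)=-2.5000
Confirm numerically:
  x=-2.341: |R|=0.89693 <1
  x=-1.818: |R|=0.53833 <1
  x=-1.811: |R|=0.53332 <1
  x=-3.007: |R|=1.31183 >1
  x=-2.621: |R|=1.07670 >1
  x=-2.590: |R|=1.05719 >1
Stable set (-2.5000, 0).

(-2.5000, 0).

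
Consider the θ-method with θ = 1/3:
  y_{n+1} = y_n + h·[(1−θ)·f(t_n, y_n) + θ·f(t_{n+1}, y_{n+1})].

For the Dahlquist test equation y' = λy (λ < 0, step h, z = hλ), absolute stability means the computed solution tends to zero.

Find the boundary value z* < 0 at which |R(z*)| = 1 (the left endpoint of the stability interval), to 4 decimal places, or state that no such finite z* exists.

z* = -6.0000.

Set f=λy, z=hλ:
  y_{n+1} = y_n + z·[2/3·y_n + 1/3·y_{n+1}] ⇒ (1 − 1/3z)y_{n+1} = (1 + 2/3z)y_n
  R(z) = (1 + 2/3z)/(1 − 1/3z).

Find x<0 with |R(x)|<1.
x=-0.79: |R|=0.3747
R=−1: 1+2/3x = −1+1/3x ⇒ -1/3x=2 ⇒ x=2/(-1/3)=-6.0000
Confirm numerically:
  x=-5.901: |R|=0.98888 <1
  x=-4.843: |R|=0.85248 <1
  x=-4.392: |R|=0.78247 <1
  x=-6.492: |R|=1.05183 >1
  x=-6.281: |R|=1.03028 >1
  x=-6.270: |R|=1.02913 >1
Stable set (-6.0000, 0).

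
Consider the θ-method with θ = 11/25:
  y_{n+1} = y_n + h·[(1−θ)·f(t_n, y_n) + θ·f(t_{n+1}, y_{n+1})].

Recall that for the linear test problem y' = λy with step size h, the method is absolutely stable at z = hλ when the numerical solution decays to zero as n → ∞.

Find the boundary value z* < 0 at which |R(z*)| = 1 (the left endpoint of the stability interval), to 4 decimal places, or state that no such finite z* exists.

Test eqn y'=λy, z=hλ:
  y_{n+1} = y_n + z·[14/25·y_n + 11/25·y_{n+1}] ⇒ (1 − 11/25z)y_{n+1} = (1 + 14/25z)y_n
  ⇒ R(z) = (1 + 14/25z)/(1 − 11/25z).

Solve |R(x)|<1 on ℝ⁻.
x=-1.79: |R|=0.0013
R=−1: 1+14/25x = −1+11/25x ⇒ -3/25x=2 ⇒ x=2/(-3/25)=-16.6667
Confirm numerically:
  x=-15.292: |R|=0.97866 <1
  x=-12.983: |R|=0.93415 <1
  x=-9.889: |R|=0.84801 <1
  x=-7.093: |R|=0.72122 <1
  x=-16.738: |R|=1.00102 >1
  x=-16.694: |R|=1.00039 >1
Stable set (-16.6667, 0).

left endpoint -16.6667.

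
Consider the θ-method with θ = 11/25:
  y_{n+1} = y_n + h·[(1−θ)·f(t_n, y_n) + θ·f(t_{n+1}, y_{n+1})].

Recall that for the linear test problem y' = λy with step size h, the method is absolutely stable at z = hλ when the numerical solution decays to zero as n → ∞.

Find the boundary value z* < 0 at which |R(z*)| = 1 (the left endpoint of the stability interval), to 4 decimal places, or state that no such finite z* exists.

z* = -16.6667.

On y'=λy, z=hλ:
  y_{n+1} = y_n + z·[14/25·y_n + 11/25·y_{n+1}] ⇒ (1 − 11/25z)y_{n+1} = (1 + 14/25z)y_n
  R(z) = (1 + 14/25z)/(1 − 11/25z).

Boundary: |R(x)|=1, x<0.
x=-1.18: |R|=0.2233
R=−1: 1+14/25x = −1+11/25x ⇒ -3/25x=2 ⇒ x=2/(-3/25)=-16.6667
Confirm numerically:
  x=-14.461: |R|=0.96405 <1
  x=-10.933: |R|=0.88159 <1
  x=-9.475: |R|=0.83304 <1
  x=-16.939: |R|=1.00387 >1
  x=-16.793: |R|=1.00181 >1
So |R|<1 on (-16.6667, 0).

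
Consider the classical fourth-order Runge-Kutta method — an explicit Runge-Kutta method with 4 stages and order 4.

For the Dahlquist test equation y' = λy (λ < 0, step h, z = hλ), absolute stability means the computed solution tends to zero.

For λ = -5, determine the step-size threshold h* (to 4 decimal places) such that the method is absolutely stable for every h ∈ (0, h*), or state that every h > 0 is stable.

On y'=λy, z=hλ:
  order 4, 4-stage ⇒ R(z)=1+z+z^2/2+z^3/6+z^4/24
  (e.g. R(-0.95)=0.39229, |R|=0.39229)

Find x<0 with |R(x)|<1.
x=-0.95: |R|=0.3923
|R(-3.13)|=1.6569 |R(-1.92)|=0.3098 |R(-1.46)|=0.2764
Bisect:
  x_lo=-3.1974 |R|=1.8212  x_hi=-0.2370 |R|=0.7890
  mid=-1.71722 |R|=0.27555 →hi
  mid=-2.45733 |R|=0.60811 →hi
  mid=-2.82738 |R|=1.06532 →lo
  mid=-2.64235 |R|=0.80503 →hi
  mid=-2.73486 |R|=0.92659 →hi
  mid=-2.78112 |R|=0.99373 →hi
  mid=-2.80425 |R|=1.02896 →lo
  mid=-2.79268 |R|=1.01120 →lo
  mid=-2.78690 |R|=1.00243 →lo
  mid=-2.78401 |R|=0.99807 →hi
  ...
  [-2.78546,-2.78528] ⇒ x*=-2.7853
So |R|<1 on (-2.7853, 0).

(-2.7853,0); λ=-5 ⇒ h* = 0.5571.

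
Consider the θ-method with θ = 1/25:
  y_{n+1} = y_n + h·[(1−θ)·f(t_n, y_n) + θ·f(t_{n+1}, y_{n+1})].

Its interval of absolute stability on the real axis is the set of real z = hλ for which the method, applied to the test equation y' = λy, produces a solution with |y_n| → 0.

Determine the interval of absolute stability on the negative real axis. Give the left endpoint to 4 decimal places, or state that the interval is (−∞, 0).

(-2.1739, 0).

With y'=λy (z=hλ):
  y_{n+1} = y_n + z·[24/25·y_n + 1/25·y_{n+1}] ⇒ (1 − 1/25z)y_{n+1} = (1 + 24/25z)y_n
  ⇒ R(z) = (1 + 24/25z)/(1 − 1/25z).

Boundary: |R(x)|=1, x<0.
x=-1.13: |R|=0.0811
R=−1: 1+24/25x = −1+1/25x ⇒ -23/25x=2 ⇒ x=2/(-23/25)=-2.1739
Confirm numerically:
  x=-2.092: |R|=0.93046 <1
  x=-1.763: |R|=0.64686 <1
  x=-1.494: |R|=0.40975 <1
  x=-1.205: |R|=0.14959 <1
  x=-2.735: |R|=1.46530 >1
  x=-2.398: |R|=1.18812 >1
  x=-2.228: |R|=1.04569 >1
Interval (-2.1739, 0).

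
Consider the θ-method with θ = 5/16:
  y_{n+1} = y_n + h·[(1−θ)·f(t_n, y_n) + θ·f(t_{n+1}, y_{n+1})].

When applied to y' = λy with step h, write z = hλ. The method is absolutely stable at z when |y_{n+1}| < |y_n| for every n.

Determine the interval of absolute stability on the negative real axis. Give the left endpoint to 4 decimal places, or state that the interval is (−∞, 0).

z∈(-5.3333,0).

Set f=λy, z=hλ:
  y_{n+1} = y_n + z·[11/16·y_n + 5/16·y_{n+1}] ⇒ (1 − 5/16z)y_{n+1} = (1 + 11/16z)y_n
  Hence R(z) = (1 + 11/16z)/(1 − 5/16z).

Solve |R(x)|<1 on ℝ⁻.
x=-1.2: |R|=0.1273
R=−1: 1+11/16x = −1+5/16x ⇒ -3/8x=2 ⇒ x=2/(-3/8)=-5.3333
Confirm numerically:
  x=-5.256: |R|=0.98903 <1
  x=-5.132: |R|=0.97100 <1
  x=-2.398: |R|=0.37078 <1
  x=-5.719: |R|=1.05189 >1
  x=-5.423: |R|=1.01248 >1
Interval (-5.3333, 0).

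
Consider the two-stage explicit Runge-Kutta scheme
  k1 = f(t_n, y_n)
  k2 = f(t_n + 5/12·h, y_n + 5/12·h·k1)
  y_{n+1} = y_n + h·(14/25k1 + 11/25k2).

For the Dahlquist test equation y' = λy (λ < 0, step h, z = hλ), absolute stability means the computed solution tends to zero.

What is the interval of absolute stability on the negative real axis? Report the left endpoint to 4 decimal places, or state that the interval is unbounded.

z∈(-5.4545,0).

On y'=λy, z=hλ:
  k1=λy_n ⇒ h·k1=z·y_n;  k2=λ(1+5/12z)y_n ⇒ h·k2=z(1+5/12z)y_n
  y_{n+1}/y_n = 1 + 14/25z + 11/25z(1+5/12z) = 1 + z + 11/60z²
  R(z) = 1 + z + 11/60z².

Solve |R(x)|<1 on ℝ⁻.
x=-0.88: |R|=0.2620
R=1: x+11/60x²=0 ⇒ x=−60/11=-5.4545; min R=1−1/(4·11/60)=-0.3636>−1
Confirm numerically:
  x=-5.309: |R|=0.85834 <1
  x=-4.581: |R|=0.26635 <1
  x=-4.132: |R|=0.00187 <1
  x=-5.825: |R|=1.39561 >1
  x=-5.565: |R|=1.11269 >1
  x=-5.516: |R|=1.06215 >1
Interval (-5.4545, 0).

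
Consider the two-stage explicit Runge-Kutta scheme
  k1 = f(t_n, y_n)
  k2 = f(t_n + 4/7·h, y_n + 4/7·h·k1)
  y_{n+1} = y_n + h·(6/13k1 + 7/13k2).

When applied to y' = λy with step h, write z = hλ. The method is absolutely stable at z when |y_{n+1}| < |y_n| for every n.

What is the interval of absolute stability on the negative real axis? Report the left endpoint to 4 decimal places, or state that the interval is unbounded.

(-3.2500, 0).

Set f=λy, z=hλ:
  k1=λy_n ⇒ h·k1=z·y_n;  k2=λ(1+4/7z)y_n ⇒ h·k2=z(1+4/7z)y_n
  y_{n+1}/y_n = 1 + 6/13z + 7/13z(1+4/7z) = 1 + z + 4/13z²
  so R(z) = 1 + z + 4/13z².

Find x<0 with |R(x)|<1.
x=-1.18: |R|=0.2484
R=1: x+4/13x²=0 ⇒ x=−13/4=-3.2500; min R=1−1/(4·4/13)=0.1875>−1
Confirm numerically:
  x=-2.507: |R|=0.42686 <1
  x=-2.174: |R|=0.28024 <1
  x=-1.872: |R|=0.20627 <1
  x=-3.535: |R|=1.30999 >1
  x=-3.373: |R|=1.12766 >1
Interval (-3.2500, 0).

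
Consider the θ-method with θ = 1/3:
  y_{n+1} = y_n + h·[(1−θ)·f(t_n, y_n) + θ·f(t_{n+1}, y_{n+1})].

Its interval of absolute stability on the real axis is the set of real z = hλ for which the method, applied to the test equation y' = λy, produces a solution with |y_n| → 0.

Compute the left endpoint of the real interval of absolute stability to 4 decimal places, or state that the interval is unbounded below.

left endpoint -6.0000.

With y'=λy (z=hλ):
  y_{n+1} = y_n + z·[2/3·y_n + 1/3·y_{n+1}] ⇒ (1 − 1/3z)y_{n+1} = (1 + 2/3z)y_n
  Hence R(z) = (1 + 2/3z)/(1 − 1/3z).

Find x<0 with |R(x)|<1.
x=-1.53: |R|=0.0132
R=−1: 1+2/3x = −1+1/3x ⇒ -1/3x=2 ⇒ x=2/(-1/3)=-6.0000
Confirm numerically:
  x=-5.599: |R|=0.95337 <1
  x=-5.321: |R|=0.91840 <1
  x=-4.860: |R|=0.85496 <1
  x=-3.713: |R|=0.65932 <1
  x=-6.417: |R|=1.04428 >1
  x=-6.352: |R|=1.03764 >1
  x=-6.114: |R|=1.01251 >1
So |R|<1 on (-6.0000, 0).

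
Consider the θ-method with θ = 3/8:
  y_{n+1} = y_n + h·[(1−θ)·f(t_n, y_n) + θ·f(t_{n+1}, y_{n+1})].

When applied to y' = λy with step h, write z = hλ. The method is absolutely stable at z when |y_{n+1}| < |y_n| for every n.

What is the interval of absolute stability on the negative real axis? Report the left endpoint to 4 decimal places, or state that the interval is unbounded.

(-8.0000, 0).

Test eqn y'=λy, z=hλ:
  y_{n+1} = y_n + z·[5/8·y_n + 3/8·y_{n+1}] ⇒ (1 − 3/8z)y_{n+1} = (1 + 5/8z)y_n
  so R(z) = (1 + 5/8z)/(1 − 3/8z).

Need |R(x)|<1, x<0.
x=-0.59: |R|=0.5169
R=−1: 1+5/8x = −1+3/8x ⇒ -1/4x=2 ⇒ x=2/(-1/4)=-8.0000
Confirm numerically:
  x=-6.956: |R|=0.92767 <1
  x=-6.392: |R|=0.88166 <1
  x=-4.474: |R|=0.67081 <1
  x=-3.577: |R|=0.52773 <1
  x=-8.457: |R|=1.02739 >1
  x=-8.231: |R|=1.01413 >1
  x=-8.073: |R|=1.00453 >1
So |R|<1 on (-8.0000, 0).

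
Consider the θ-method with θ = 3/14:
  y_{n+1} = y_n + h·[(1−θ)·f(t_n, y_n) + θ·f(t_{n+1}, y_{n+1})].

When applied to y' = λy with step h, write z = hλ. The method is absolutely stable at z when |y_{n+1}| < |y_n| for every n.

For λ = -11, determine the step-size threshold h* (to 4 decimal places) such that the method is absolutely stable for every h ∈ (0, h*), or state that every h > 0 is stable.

On y'=λy, z=hλ:
  y_{n+1} = y_n + z·[11/14·y_n + 3/14·y_{n+1}] ⇒ (1 − 3/14z)y_{n+1} = (1 + 11/14z)y_n
  Hence R(z) = (1 + 11/14z)/(1 − 3/14z).

Solve |R(x)|<1 on ℝ⁻.
x=-0.89: |R|=0.2525
R=−1: 1+11/14x = −1+3/14x ⇒ -4/7x=2 ⇒ x=2/(-4/7)=-3.5000
Confirm numerically:
  x=-3.358: |R|=0.95281 <1
  x=-2.933: |R|=0.80104 <1
  x=-2.490: |R|=0.62366 <1
  x=-3.811: |R|=1.09783 >1
  x=-3.664: |R|=1.05250 >1
Stable set (-3.5000, 0).

(-3.5000,0); λ=-11 ⇒ h* = (7/2)/11 = 0.3182.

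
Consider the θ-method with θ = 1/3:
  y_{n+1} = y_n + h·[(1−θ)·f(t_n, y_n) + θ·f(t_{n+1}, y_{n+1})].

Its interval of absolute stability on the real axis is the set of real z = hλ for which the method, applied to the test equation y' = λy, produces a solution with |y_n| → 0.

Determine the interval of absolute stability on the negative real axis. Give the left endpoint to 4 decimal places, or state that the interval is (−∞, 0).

On y'=λy, z=hλ:
  y_{n+1} = y_n + z·[2/3·y_n + 1/3·y_{n+1}] ⇒ (1 − 1/3z)y_{n+1} = (1 + 2/3z)y_n
  ⇒ R(z) = (1 + 2/3z)/(1 − 1/3z).

Find x<0 with |R(x)|<1.
x=-1.07: |R|=0.2113
R=−1: 1+2/3x = −1+1/3x ⇒ -1/3x=2 ⇒ x=2/(-1/3)=-6.0000
Confirm numerically:
  x=-3.931: |R|=0.70149 <1
  x=-3.795: |R|=0.67550 <1
  x=-2.940: |R|=0.48485 <1
  x=-6.361: |R|=1.03856 >1
  x=-6.027: |R|=1.00299 >1
So |R|<1 on (-6.0000, 0).

(-6.0000, 0).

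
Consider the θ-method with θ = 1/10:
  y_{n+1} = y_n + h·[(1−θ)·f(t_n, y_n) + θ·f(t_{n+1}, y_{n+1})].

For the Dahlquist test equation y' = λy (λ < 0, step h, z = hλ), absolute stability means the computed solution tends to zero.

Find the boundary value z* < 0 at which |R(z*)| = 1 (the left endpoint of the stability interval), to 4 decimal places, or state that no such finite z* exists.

left endpoint -2.5000.

With y'=λy (z=hλ):
  y_{n+1} = y_n + z·[9/10·y_n + 1/10·y_{n+1}] ⇒ (1 − 1/10z)y_{n+1} = (1 + 9/10z)y_n
  so R(z) = (1 + 9/10z)/(1 − 1/10z).

Solve |R(x)|<1 on ℝ⁻.
x=-1.07: |R|=0.0334
R=−1: 1+9/10x = −1+1/10x ⇒ -4/5x=2 ⇒ x=2/(-4/5)=-2.5000
Confirm numerically:
  x=-1.748: |R|=0.48791 <1
  x=-1.636: |R|=0.40598 <1
  x=-1.416: |R|=0.24036 <1
  x=-1.243: |R|=0.10558 <1
  x=-2.911: |R|=1.25467 >1
  x=-2.732: |R|=1.14577 >1
  x=-2.627: |R|=1.08046 >1
Stable set (-2.5000, 0).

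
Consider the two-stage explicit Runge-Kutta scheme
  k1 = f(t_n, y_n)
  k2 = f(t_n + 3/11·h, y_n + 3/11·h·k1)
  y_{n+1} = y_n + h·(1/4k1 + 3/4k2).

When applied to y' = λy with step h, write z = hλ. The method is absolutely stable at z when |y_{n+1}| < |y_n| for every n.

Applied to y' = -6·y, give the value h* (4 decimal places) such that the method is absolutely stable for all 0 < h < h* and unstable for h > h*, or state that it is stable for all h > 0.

(-4.8889,0); λ=-6 ⇒ h* = (44/9)/6 = 0.8148.

Set f=λy, z=hλ:
  k1=λy_n ⇒ h·k1=z·y_n;  k2=λ(1+3/11z)y_n ⇒ h·k2=z(1+3/11z)y_n
  y_{n+1}/y_n = 1 + 1/4z + 3/4z(1+3/11z) = 1 + z + 9/44z²
  ⇒ R(z) = 1 + z + 9/44z².

Boundary: |R(x)|=1, x<0.
x=-1.23: |R|=0.0795
R=1: x+9/44x²=0 ⇒ x=−44/9=-4.8889; min R=1−1/(4·9/44)=-0.2222>−1
Confirm numerically:
  x=-3.482: |R|=0.00202 <1
  x=-2.730: |R|=0.20554 <1
  x=-2.500: |R|=0.22159 <1
  x=-5.327: |R|=1.47737 >1
  x=-4.910: |R|=1.02120 >1
Stable set (-4.8889, 0).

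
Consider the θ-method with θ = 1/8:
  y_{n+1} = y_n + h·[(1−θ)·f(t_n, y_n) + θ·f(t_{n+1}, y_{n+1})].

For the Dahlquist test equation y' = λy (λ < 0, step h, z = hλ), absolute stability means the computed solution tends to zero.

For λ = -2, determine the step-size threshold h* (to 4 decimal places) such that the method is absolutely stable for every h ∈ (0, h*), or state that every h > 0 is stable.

On y'=λy, z=hλ:
  y_{n+1} = y_n + z·[7/8·y_n + 1/8·y_{n+1}] ⇒ (1 − 1/8z)y_{n+1} = (1 + 7/8z)y_n
  ⇒ R(z) = (1 + 7/8z)/(1 − 1/8z).

Find x<0 with |R(x)|<1.
x=-1.75: |R|=0.4359
R=−1: 1+7/8x = −1+1/8x ⇒ -3/4x=2 ⇒ x=2/(-3/4)=-2.6667
Confirm numerically:
  x=-1.865: |R|=0.51242 <1
  x=-1.710: |R|=0.40886 <1
  x=-1.132: |R|=0.00832 <1
  x=-1.102: |R|=0.03142 <1
  x=-3.077: |R|=1.22226 >1
  x=-2.997: |R|=1.18023 >1
So |R|<1 on (-2.6667, 0).

(-2.6667,0); λ=-2 ⇒ h* = (8/3)/2 = 1.3333.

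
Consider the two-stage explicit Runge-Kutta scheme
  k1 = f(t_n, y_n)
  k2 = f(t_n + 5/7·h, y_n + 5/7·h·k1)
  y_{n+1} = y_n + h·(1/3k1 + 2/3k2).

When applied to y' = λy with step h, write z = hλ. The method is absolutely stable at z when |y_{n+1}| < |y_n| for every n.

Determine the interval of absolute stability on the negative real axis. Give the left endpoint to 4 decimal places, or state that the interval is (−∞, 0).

On y'=λy, z=hλ:
  k1=λy_n ⇒ h·k1=z·y_n;  k2=λ(1+5/7z)y_n ⇒ h·k2=z(1+5/7z)y_n
  y_{n+1}/y_n = 1 + 1/3z + 2/3z(1+5/7z) = 1 + z + 10/21z²
  so R(z) = 1 + z + 10/21z².

Need |R(x)|<1, x<0.
x=-1.74: |R|=0.7017
R=1: x+10/21x²=0 ⇒ x=−21/10=-2.1000; min R=1−1/(4·10/21)=0.4750>−1
Confirm numerically:
  x=-1.973: |R|=0.88068 <1
  x=-1.671: |R|=0.65864 <1
  x=-1.192: |R|=0.48460 <1
  x=-1.186: |R|=0.48381 <1
  x=-2.408: |R|=1.35317 >1
  x=-2.184: |R|=1.08736 >1
So |R|<1 on (-2.1000, 0).

z∈(-2.1000,0).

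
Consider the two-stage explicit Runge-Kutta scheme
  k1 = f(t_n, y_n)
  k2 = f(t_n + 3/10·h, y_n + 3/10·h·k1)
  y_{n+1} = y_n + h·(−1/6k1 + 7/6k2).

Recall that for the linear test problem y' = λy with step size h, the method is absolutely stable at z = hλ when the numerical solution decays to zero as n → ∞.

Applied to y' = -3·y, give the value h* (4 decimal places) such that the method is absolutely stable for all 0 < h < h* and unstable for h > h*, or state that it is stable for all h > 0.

On y'=λy, z=hλ:
  k1=λy_n ⇒ h·k1=z·y_n;  k2=λ(1+3/10z)y_n ⇒ h·k2=z(1+3/10z)y_n
  y_{n+1}/y_n = 1 − 1/6z + 7/6z(1+3/10z) = 1 + z + 7/20z²
  Hence R(z) = 1 + z + 7/20z².

Solve |R(x)|<1 on ℝ⁻.
x=-1.41: |R|=0.2858
R=1: x+7/20x²=0 ⇒ x=−20/7=-2.8571; min R=1−1/(4·7/20)=0.2857>−1
Confirm numerically:
  x=-2.265: |R|=0.53058 <1
  x=-2.214: |R|=0.50163 <1
  x=-1.815: |R|=0.33798 <1
  x=-3.383: |R|=1.62264 >1
  x=-3.333: |R|=1.55511 >1
  x=-3.215: |R|=1.40268 >1
Interval (-2.8571, 0).

(-2.8571,0); λ=-3 ⇒ h* = (20/7)/3 = 0.9524.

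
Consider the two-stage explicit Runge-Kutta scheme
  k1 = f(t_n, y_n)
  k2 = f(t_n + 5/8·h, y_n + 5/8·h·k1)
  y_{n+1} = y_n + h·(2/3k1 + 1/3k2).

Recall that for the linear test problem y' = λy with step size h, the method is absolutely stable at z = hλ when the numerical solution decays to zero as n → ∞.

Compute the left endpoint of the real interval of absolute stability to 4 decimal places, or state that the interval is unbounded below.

Set f=λy, z=hλ:
  k1=λy_n ⇒ h·k1=z·y_n;  k2=λ(1+5/8z)y_n ⇒ h·k2=z(1+5/8z)y_n
  y_{n+1}/y_n = 1 + 2/3z + 1/3z(1+5/8z) = 1 + z + 5/24z²
  ⇒ R(z) = 1 + z + 5/24z².

Find x<0 with |R(x)|<1.
x=-1.69: |R|=0.0950
R=1: x+5/24x²=0 ⇒ x=−24/5=-4.8000; min R=1−1/(4·5/24)=-0.2000>−1
Confirm numerically:
  x=-3.111: |R|=0.09468 <1
  x=-2.315: |R|=0.19849 <1
  x=-2.226: |R|=0.19369 <1
  x=-5.192: |R|=1.42401 >1
  x=-4.998: |R|=1.20617 >1
  x=-4.875: |R|=1.07617 >1
Interval (-4.8000, 0).

z* = -4.8000.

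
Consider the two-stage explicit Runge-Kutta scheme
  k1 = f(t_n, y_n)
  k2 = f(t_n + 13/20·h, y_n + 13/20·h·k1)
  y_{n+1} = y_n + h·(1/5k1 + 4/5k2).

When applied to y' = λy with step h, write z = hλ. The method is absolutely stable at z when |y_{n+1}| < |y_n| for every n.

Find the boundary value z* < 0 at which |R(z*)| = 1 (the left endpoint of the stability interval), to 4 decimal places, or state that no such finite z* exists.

left endpoint -1.9231.

With y'=λy (z=hλ):
  k1=λy_n ⇒ h·k1=z·y_n;  k2=λ(1+13/20z)y_n ⇒ h·k2=z(1+13/20z)y_n
  y_{n+1}/y_n = 1 + 1/5z + 4/5z(1+13/20z) = 1 + z + 13/25z²
  so R(z) = 1 + z + 13/25z².

Solve |R(x)|<1 on ℝ⁻.
x=-1.01: |R|=0.5205
R=1: x+13/25x²=0 ⇒ x=−25/13=-1.9231; min R=1−1/(4·13/25)=0.5192>−1
Confirm numerically:
  x=-1.600: |R|=0.73120 <1
  x=-1.471: |R|=0.65420 <1
  x=-1.415: |R|=0.62616 <1
  x=-1.161: |R|=0.53992 <1
  x=-2.274: |R|=1.41496 >1
  x=-2.260: |R|=1.39595 >1
  x=-2.189: |R|=1.30269 >1
Interval (-1.9231, 0).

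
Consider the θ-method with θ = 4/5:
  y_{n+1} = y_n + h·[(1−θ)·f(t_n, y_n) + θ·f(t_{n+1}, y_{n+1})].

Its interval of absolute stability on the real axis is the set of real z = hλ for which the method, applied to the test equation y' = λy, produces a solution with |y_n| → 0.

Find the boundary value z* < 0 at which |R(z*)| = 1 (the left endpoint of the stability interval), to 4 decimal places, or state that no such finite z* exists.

Set f=λy, z=hλ:
  y_{n+1} = y_n + z·[1/5·y_n + 4/5·y_{n+1}] ⇒ (1 − 4/5z)y_{n+1} = (1 + 1/5z)y_n
  so R(z) = (1 + 1/5z)/(1 − 4/5z).

Boundary: |R(x)|=1, x<0.
x=-1.18: |R|=0.3930
x=-2: |R|=0.2308
x=-10: |R|=0.1111
x=-100: |R|=0.2346
θ=4/5≥1/2 ⇒ |1+1/5x|<|1−4/5x| ∀x<0 ⇒ interval (−∞,0).

interval (−∞, 0).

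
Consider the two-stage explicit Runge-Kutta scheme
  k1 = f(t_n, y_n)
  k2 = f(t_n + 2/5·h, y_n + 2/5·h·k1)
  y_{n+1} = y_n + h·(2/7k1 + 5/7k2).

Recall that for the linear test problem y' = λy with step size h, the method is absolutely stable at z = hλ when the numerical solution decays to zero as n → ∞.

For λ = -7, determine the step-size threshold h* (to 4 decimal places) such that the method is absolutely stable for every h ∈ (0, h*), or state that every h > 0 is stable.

On y'=λy, z=hλ:
  k1=λy_n ⇒ h·k1=z·y_n;  k2=λ(1+2/5z)y_n ⇒ h·k2=z(1+2/5z)y_n
  y_{n+1}/y_n = 1 + 2/7z + 5/7z(1+2/5z) = 1 + z + 2/7z²
  so R(z) = 1 + z + 2/7z².

Need |R(x)|<1, x<0.
x=-1.13: |R|=0.2348
R=1: x+2/7x²=0 ⇒ x=−7/2=-3.5000; min R=1−1/(4·2/7)=0.1250>−1
Confirm numerically:
  x=-3.215: |R|=0.73821 <1
  x=-3.070: |R|=0.62283 <1
  x=-1.844: |R|=0.12752 <1
  x=-3.793: |R|=1.31753 >1
  x=-3.681: |R|=1.19036 >1
  x=-3.603: |R|=1.10603 >1
Stable set (-3.5000, 0).

(-3.5000,0); λ=-7 ⇒ h* = (7/2)/7 = 0.5000.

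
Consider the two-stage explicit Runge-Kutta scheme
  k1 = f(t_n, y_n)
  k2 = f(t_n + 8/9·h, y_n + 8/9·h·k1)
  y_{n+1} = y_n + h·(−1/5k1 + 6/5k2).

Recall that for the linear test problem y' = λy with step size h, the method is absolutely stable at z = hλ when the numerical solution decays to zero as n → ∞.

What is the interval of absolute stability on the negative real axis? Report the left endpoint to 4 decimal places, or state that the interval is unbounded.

On y'=λy, z=hλ:
  k1=λy_n ⇒ h·k1=z·y_n;  k2=λ(1+8/9z)y_n ⇒ h·k2=z(1+8/9z)y_n
  y_{n+1}/y_n = 1 − 1/5z + 6/5z(1+8/9z) = 1 + z + 16/15z²
  ⇒ R(z) = 1 + z + 16/15z².

Need |R(x)|<1, x<0.
x=-0.79: |R|=0.8757
R=1: x+16/15x²=0 ⇒ x=−15/16=-0.9375; min R=1−1/(4·16/15)=0.7656>−1
Confirm numerically:
  x=-0.893: |R|=0.95761 <1
  x=-0.565: |R|=0.77551 <1
  x=-0.485: |R|=0.76591 <1
  x=-1.365: |R|=1.62244 >1
  x=-1.067: |R|=1.14739 >1
Stable set (-0.9375, 0).

z∈(-0.9375,0).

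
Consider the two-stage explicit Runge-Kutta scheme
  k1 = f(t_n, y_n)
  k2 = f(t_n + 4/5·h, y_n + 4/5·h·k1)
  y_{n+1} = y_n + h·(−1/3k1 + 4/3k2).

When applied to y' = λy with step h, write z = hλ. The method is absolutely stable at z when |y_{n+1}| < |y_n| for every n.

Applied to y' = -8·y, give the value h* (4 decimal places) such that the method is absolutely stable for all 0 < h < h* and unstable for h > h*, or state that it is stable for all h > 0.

(-0.9375,0); λ=-8 ⇒ h* = (15/16)/8 = 0.1172.

With y'=λy (z=hλ):
  k1=λy_n ⇒ h·k1=z·y_n;  k2=λ(1+4/5z)y_n ⇒ h·k2=z(1+4/5z)y_n
  y_{n+1}/y_n = 1 − 1/3z + 4/3z(1+4/5z) = 1 + z + 16/15z²
  Hence R(z) = 1 + z + 16/15z².

Solve |R(x)|<1 on ℝ⁻.
x=-0.56: |R|=0.7745
R=1: x+16/15x²=0 ⇒ x=−15/16=-0.9375; min R=1−1/(4·16/15)=0.7656>−1
Confirm numerically:
  x=-0.867: |R|=0.93480 <1
  x=-0.803: |R|=0.88480 <1
  x=-0.706: |R|=0.82567 <1
  x=-0.387: |R|=0.77275 <1
  x=-1.184: |R|=1.31131 >1
  x=-1.118: |R|=1.21525 >1
Interval (-0.9375, 0).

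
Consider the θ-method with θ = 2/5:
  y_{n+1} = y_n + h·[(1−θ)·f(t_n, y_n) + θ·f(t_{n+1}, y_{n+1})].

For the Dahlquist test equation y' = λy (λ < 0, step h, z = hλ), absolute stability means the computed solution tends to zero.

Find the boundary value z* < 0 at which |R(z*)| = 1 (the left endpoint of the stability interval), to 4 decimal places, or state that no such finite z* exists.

left endpoint -10.0000.

On y'=λy, z=hλ:
  y_{n+1} = y_n + z·[3/5·y_n + 2/5·y_{n+1}] ⇒ (1 − 2/5z)y_{n+1} = (1 + 3/5z)y_n
  R(z) = (1 + 3/5z)/(1 − 2/5z).

Find x<0 with |R(x)|<1.
x=-1.79: |R|=0.0431
R=−1: 1+3/5x = −1+2/5x ⇒ -1/5x=2 ⇒ x=2/(-1/5)=-10.0000
Confirm numerically:
  x=-8.615: |R|=0.93770 <1
  x=-6.854: |R|=0.83184 <1
  x=-6.813: |R|=0.82890 <1
  x=-5.664: |R|=0.73444 <1
  x=-10.342: |R|=1.01332 >1
  x=-10.247: |R|=1.00969 >1
  x=-10.201: |R|=1.00791 >1
Stable set (-10.0000, 0).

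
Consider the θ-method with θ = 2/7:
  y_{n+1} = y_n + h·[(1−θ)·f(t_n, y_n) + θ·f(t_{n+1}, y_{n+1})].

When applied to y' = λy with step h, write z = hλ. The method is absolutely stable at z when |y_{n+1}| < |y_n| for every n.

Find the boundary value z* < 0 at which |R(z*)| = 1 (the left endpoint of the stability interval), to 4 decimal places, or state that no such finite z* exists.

left endpoint -4.6667.

On y'=λy, z=hλ:
  y_{n+1} = y_n + z·[5/7·y_n + 2/7·y_{n+1}] ⇒ (1 − 2/7z)y_{n+1} = (1 + 5/7z)y_n
  ⇒ R(z) = (1 + 5/7z)/(1 − 2/7z).

Need |R(x)|<1, x<0.
x=-0.98: |R|=0.2344
R=−1: 1+5/7x = −1+2/7x ⇒ -3/7x=2 ⇒ x=2/(-3/7)=-4.6667
Confirm numerically:
  x=-3.420: |R|=0.72977 <1
  x=-3.370: |R|=0.71689 <1
  x=-3.262: |R|=0.68841 <1
  x=-5.212: |R|=1.09389 >1
  x=-4.954: |R|=1.05098 >1
  x=-4.875: |R|=1.03731 >1
So |R|<1 on (-4.6667, 0).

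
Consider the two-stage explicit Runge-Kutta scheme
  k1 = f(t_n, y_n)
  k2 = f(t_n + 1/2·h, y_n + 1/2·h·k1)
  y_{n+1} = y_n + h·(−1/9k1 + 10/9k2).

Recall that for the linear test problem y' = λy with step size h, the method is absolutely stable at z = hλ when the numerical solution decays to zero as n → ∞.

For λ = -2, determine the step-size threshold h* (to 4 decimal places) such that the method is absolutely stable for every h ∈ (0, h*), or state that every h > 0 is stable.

(-1.8000,0); λ=-2 ⇒ h* = (9/5)/2 = 0.9000.

Set f=λy, z=hλ:
  k1=λy_n ⇒ h·k1=z·y_n;  k2=λ(1+1/2z)y_n ⇒ h·k2=z(1+1/2z)y_n
  y_{n+1}/y_n = 1 − 1/9z + 10/9z(1+1/2z) = 1 + z + 5/9z²
  R(z) = 1 + z + 5/9z².

Boundary: |R(x)|=1, x<0.
x=-0.94: |R|=0.5509
R=1: x+5/9x²=0 ⇒ x=−9/5=-1.8000; min R=1−1/(4·5/9)=0.5500>−1
Confirm numerically:
  x=-1.551: |R|=0.78545 <1
  x=-1.182: |R|=0.59418 <1
  x=-1.064: |R|=0.56494 <1
  x=-2.283: |R|=1.61260 >1
  x=-1.945: |R|=1.15668 >1
Interval (-1.8000, 0).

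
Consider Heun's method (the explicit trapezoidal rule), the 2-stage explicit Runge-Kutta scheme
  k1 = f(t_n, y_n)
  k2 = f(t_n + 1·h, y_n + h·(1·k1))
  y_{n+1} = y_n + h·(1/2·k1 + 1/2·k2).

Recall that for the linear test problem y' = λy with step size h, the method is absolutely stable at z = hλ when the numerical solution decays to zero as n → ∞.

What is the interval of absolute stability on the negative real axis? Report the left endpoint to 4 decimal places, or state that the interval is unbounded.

z∈(-2.0000,0).

With y'=λy (z=hλ):
  order 2, 2-stage ⇒ R(z)=1+z+z^2/2
  (e.g. R(-1.07)=0.50245, |R|=0.50245)

Boundary: |R(x)|=1, x<0.
x=-1.07: |R|=0.5025
|R(-2.24)|=1.2688 |R(-1.79)|=0.8121 |R(-1.12)|=0.5072
Bisect:
  x_lo=-2.4946 |R|=1.6169  x_hi=-0.1975 |R|=0.8220
  mid=-1.34604 |R|=0.55987 →hi
  mid=-1.92032 |R|=0.92350 →hi
  mid=-2.20746 |R|=1.22898 →lo
  mid=-2.06389 |R|=1.06593 →lo
  mid=-1.99211 |R|=0.99214 →hi
  mid=-2.02800 |R|=1.02839 →lo
  mid=-2.01005 |R|=1.01010 →lo
  ...
  [-2.00010,-1.99996] ⇒ x*=-2.0000
Interval (-2.0000, 0).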